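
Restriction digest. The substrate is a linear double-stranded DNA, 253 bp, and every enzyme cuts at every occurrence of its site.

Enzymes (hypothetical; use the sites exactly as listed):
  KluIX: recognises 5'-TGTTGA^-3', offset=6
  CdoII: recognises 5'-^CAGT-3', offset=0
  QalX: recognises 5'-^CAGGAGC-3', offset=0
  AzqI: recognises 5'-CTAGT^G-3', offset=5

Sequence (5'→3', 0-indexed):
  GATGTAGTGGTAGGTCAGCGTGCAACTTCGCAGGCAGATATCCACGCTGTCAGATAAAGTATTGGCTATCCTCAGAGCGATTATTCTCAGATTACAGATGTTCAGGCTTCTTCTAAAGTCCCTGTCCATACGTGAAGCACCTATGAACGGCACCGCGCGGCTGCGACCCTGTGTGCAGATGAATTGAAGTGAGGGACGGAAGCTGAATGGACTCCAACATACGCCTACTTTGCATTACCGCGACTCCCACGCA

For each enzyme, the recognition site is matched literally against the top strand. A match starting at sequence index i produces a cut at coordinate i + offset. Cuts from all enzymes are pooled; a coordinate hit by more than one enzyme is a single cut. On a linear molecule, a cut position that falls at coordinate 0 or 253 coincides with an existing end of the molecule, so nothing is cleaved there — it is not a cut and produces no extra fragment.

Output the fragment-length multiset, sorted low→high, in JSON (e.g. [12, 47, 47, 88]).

[253]

Scan for sites:
  KluIX (TGTTGA, off=6): no sites
  CdoII (CAGT, off=0): no sites
  QalX (CAGGAGC, off=0): no sites
  AzqI (CTAGTG, off=5): no sites

Pooled cuts: ∅

Fragment lengths:
  no cuts → one linear fragment of 253 bp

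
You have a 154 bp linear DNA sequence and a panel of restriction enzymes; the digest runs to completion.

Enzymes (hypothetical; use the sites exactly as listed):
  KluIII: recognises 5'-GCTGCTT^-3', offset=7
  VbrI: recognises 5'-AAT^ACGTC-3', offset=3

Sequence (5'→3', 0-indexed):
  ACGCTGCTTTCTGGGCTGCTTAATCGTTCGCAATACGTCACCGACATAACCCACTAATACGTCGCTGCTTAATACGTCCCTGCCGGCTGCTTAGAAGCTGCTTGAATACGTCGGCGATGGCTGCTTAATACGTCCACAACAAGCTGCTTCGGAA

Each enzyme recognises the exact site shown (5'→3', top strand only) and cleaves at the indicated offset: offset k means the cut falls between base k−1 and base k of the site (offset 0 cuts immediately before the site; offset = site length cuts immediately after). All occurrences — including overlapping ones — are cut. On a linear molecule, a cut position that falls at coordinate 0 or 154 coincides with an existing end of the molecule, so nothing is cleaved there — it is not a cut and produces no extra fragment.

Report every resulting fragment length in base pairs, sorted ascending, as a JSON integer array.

Site scan:
  KluIII (GCTGCTT, off=7): starts [2, 14, 63, 85, 96, 119, 142] → cuts [9, 21, 70, 92, 103, 126, 149]
  VbrI (AATACGTC, off=3): starts [31, 55, 70, 104, 126] → cuts [34, 58, 73, 107, 129]

Pooled cuts: [9, 21, 34, 58, 70, 73, 92, 103, 107, 126, 129, 149]

Fragments:
  [0,9): 9 bp
  [9,21): 12 bp
  [21,34): 13 bp
  [34,58): 24 bp
  [58,70): 12 bp
  [70,73): 3 bp
  [73,92): 19 bp
  [92,103): 11 bp
  [103,107): 4 bp
  [107,126): 19 bp
  [126,129): 3 bp
  [129,149): 20 bp
  [149,154): 5 bp

[3,3,4,5,9,11,12,12,13,19,19,20,24]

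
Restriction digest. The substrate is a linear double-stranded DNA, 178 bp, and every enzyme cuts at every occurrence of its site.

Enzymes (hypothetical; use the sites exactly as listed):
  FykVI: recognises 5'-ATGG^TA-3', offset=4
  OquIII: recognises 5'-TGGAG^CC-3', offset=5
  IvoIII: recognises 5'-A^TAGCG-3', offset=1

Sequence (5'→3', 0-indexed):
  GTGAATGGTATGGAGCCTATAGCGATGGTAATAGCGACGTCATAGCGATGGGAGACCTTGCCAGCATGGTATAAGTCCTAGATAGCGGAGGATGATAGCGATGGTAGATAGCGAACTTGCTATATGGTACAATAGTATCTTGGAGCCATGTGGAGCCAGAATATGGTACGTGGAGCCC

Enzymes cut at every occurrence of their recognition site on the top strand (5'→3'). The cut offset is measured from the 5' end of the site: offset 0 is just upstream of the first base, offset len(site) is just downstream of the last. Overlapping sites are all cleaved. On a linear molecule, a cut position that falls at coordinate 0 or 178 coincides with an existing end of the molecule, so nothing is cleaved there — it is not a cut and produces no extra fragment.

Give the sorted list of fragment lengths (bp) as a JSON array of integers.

Scan for sites:
  FykVI (ATGGTA, off=4): starts [4, 24, 65, 100, 123, 162] → cuts [8, 28, 69, 104, 127, 166]
  OquIII (TGGAGCC, off=5): starts [10, 140, 150, 170] → cuts [15, 145, 155, 175]
  IvoIII (ATAGCG, off=1): starts [18, 30, 41, 81, 94, 107] → cuts [19, 31, 42, 82, 95, 108]

All cut coordinates (distinct, sorted): [8, 15, 19, 28, 31, 42, 69, 82, 95, 104, 108, 127, 145, 155, 166, 175]

Fragment lengths:
  [0,8): 8 bp
  [8,15): 7 bp
  [15,19): 4 bp
  [19,28): 9 bp
  [28,31): 3 bp
  [31,42): 11 bp
  [42,69): 27 bp
  [69,82): 13 bp
  [82,95): 13 bp
  [95,104): 9 bp
  [104,108): 4 bp
  [108,127): 19 bp
  [127,145): 18 bp
  [145,155): 10 bp
  [155,166): 11 bp
  [166,175): 9 bp
  [175,178): 3 bp

[3,3,4,4,7,8,9,9,9,10,11,11,13,13,18,19,27]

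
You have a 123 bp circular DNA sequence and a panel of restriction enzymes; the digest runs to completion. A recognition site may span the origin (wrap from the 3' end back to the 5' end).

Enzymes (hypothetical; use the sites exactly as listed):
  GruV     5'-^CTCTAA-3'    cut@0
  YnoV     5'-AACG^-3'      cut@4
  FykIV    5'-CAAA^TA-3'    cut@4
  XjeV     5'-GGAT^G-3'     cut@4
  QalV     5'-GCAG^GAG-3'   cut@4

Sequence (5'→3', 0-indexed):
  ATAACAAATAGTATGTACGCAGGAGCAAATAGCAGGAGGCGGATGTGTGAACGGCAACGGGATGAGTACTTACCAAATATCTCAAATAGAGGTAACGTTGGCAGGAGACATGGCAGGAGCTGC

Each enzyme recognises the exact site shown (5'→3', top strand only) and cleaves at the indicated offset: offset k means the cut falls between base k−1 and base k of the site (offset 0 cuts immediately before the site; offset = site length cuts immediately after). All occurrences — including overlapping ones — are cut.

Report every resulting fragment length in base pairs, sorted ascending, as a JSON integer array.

Per-enzyme occurrences:
  GruV (CTCTAA, off=0): no sites
  YnoV AACG/4: at [49, 55, 93] ⇒ [53, 59, 97]
  FykIV CAAATA/4: at [4, 25, 73, 82] ⇒ [8, 29, 77, 86]
  XjeV GGATG/4: at [40, 59] ⇒ [44, 63]
  QalV GCAGGAG/4: at [18, 31, 100, 112] ⇒ [22, 35, 104, 116]

Pooled cuts: [8, 22, 29, 35, 44, 53, 59, 63, 77, 86, 97, 104, 116]

Fragments:
  8→22: 14 bp
  22→29: 7 bp
  29→35: 6 bp
  35→44: 9 bp
  44→53: 9 bp
  53→59: 6 bp
  59→63: 4 bp
  63→77: 14 bp
  77→86: 9 bp
  86→97: 11 bp
  97→104: 7 bp
  104→116: 12 bp
  116→8 (wrap): 123-116+8 = 15 bp

[4,6,6,7,7,9,9,9,11,12,14,14,15]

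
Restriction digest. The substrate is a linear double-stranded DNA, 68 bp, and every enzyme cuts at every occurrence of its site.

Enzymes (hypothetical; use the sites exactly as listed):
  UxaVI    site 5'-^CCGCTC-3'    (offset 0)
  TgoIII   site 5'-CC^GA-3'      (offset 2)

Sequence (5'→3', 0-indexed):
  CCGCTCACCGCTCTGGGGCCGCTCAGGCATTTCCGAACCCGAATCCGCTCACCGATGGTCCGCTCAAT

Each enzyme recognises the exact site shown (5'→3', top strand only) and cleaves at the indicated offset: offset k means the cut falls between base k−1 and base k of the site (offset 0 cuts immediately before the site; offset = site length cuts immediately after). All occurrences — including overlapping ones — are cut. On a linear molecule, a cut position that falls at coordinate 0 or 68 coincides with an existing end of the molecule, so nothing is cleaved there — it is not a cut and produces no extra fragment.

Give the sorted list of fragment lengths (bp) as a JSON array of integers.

Site scan:
  UxaVI (CCGCTC, off=0): starts [0, 7, 18, 44, 59] → cuts [7, 18, 44, 59] (position 0 is a terminus of the linear molecule — no cut)
  TgoIII (CCGA, off=2): starts [32, 38, 51] → cuts [34, 40, 53]

All cut coordinates (distinct, sorted): [7, 18, 34, 40, 44, 53, 59]

Fragment lengths:
  [0,7): 7 bp
  [7,18): 11 bp
  [18,34): 16 bp
  [34,40): 6 bp
  [40,44): 4 bp
  [44,53): 9 bp
  [53,59): 6 bp
  [59,68): 9 bp

[4,6,6,7,9,9,11,16]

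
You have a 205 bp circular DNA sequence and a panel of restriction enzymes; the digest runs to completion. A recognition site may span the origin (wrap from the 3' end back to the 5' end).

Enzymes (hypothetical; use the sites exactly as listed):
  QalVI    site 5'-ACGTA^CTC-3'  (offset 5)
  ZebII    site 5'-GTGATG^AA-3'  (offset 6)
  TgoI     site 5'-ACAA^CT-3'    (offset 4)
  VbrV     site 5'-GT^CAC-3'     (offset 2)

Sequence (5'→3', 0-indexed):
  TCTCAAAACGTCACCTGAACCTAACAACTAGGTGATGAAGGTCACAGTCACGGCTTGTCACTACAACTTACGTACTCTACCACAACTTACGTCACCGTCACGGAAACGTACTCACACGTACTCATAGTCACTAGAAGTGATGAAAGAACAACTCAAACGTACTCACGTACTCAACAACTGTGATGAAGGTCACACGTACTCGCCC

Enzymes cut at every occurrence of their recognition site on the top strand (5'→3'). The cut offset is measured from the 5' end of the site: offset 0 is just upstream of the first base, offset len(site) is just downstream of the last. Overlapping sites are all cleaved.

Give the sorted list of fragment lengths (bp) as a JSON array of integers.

Scan for sites:
  QalVI ACGTACTC/5: at [69, 105, 115, 156, 164, 193] ⇒ [74, 110, 120, 161, 169, 198]
  ZebII GTGATGAA/6: at [31, 136, 179] ⇒ [37, 142, 185]
  TgoI ACAACT/4: at [23, 62, 81, 147, 173] ⇒ [27, 66, 85, 151, 177]
  VbrV GTCAC/2: at [9, 40, 46, 56, 90, 96, 126, 188] ⇒ [11, 42, 48, 58, 92, 98, 128, 190]

All cut coordinates (distinct, sorted): [11, 27, 37, 42, 48, 58, 66, 74, 85, 92, 98, 110, 120, 128, 142, 151, 161, 169, 177, 185, 190, 198]

Fragment lengths:
  11→27: 16 bp
  27→37: 10 bp
  37→42: 5 bp
  42→48: 6 bp
  48→58: 10 bp
  58→66: 8 bp
  66→74: 8 bp
  74→85: 11 bp
  85→92: 7 bp
  92→98: 6 bp
  98→110: 12 bp
  110→120: 10 bp
  120→128: 8 bp
  128→142: 14 bp
  142→151: 9 bp
  151→161: 10 bp
  161→169: 8 bp
  169→177: 8 bp
  177→185: 8 bp
  185→190: 5 bp
  190→198: 8 bp
  198→11 (wrap): 205-198+11 = 18 bp

[5,5,6,6,7,8,8,8,8,8,8,8,9,10,10,10,10,11,12,14,16,18]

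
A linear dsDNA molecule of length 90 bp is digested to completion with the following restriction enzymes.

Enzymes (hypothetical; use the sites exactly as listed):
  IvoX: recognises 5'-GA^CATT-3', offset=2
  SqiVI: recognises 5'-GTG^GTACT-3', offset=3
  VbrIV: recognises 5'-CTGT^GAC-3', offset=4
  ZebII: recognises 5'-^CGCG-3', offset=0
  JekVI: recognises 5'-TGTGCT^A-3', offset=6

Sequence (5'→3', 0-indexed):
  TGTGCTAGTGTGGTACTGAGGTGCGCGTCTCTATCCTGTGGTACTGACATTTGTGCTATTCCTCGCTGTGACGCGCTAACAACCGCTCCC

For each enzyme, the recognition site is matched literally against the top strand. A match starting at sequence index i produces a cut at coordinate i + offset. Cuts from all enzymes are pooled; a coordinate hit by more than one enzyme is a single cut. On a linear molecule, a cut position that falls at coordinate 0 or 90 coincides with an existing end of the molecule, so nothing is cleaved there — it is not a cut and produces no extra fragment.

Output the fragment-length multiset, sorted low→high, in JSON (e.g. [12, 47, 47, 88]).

Site scan:
  IvoX (GACATT, off=2): starts [45] → cuts [47]
  SqiVI (GTGGTACT, off=3): starts [9, 37] → cuts [12, 40]
  VbrIV (CTGTGAC, off=4): starts [65] → cuts [69]
  ZebII (CGCG, off=0): starts [23, 71] → cuts [23, 71]
  JekVI (TGTGCTA, off=6): starts [0, 51] → cuts [6, 57]

All cut coordinates (distinct, sorted): [6, 12, 23, 40, 47, 57, 69, 71]

Fragments:
  [0,6): 6 bp
  [6,12): 6 bp
  [12,23): 11 bp
  [23,40): 17 bp
  [40,47): 7 bp
  [47,57): 10 bp
  [57,69): 12 bp
  [69,71): 2 bp
  [71,90): 19 bp

[2,6,6,7,10,11,12,17,19]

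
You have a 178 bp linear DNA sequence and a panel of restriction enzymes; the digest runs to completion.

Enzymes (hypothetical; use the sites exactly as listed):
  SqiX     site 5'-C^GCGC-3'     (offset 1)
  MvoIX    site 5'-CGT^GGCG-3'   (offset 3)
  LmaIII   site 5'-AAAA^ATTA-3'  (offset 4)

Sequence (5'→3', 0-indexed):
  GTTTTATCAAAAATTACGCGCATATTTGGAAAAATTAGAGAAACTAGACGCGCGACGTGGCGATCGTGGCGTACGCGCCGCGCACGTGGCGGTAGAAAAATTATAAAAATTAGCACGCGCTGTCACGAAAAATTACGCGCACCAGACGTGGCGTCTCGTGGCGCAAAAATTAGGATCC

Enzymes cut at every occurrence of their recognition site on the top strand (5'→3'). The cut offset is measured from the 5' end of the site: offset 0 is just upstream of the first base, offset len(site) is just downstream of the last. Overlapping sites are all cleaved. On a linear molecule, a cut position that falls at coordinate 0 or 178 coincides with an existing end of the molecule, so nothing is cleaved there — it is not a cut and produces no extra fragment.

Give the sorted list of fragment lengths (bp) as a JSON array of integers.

Scan for sites:
  SqiX (CGCGC, off=1): starts [16, 48, 73, 78, 115, 135] → cuts [17, 49, 74, 79, 116, 136]
  MvoIX (CGTGGCG, off=3): starts [55, 64, 84, 146, 156] → cuts [58, 67, 87, 149, 159]
  LmaIII (AAAAATTA, off=4): starts [8, 29, 95, 104, 127, 164] → cuts [12, 33, 99, 108, 131, 168]

All cut coordinates (distinct, sorted): [12, 17, 33, 49, 58, 67, 74, 79, 87, 99, 108, 116, 131, 136, 149, 159, 168]

Fragment lengths:
  [0,12): 12 bp
  [12,17): 5 bp
  [17,33): 16 bp
  [33,49): 16 bp
  [49,58): 9 bp
  [58,67): 9 bp
  [67,74): 7 bp
  [74,79): 5 bp
  [79,87): 8 bp
  [87,99): 12 bp
  [99,108): 9 bp
  [108,116): 8 bp
  [116,131): 15 bp
  [131,136): 5 bp
  [136,149): 13 bp
  [149,159): 10 bp
  [159,168): 9 bp
  [168,178): 10 bp

[5,5,5,7,8,8,9,9,9,9,10,10,12,12,13,15,16,16]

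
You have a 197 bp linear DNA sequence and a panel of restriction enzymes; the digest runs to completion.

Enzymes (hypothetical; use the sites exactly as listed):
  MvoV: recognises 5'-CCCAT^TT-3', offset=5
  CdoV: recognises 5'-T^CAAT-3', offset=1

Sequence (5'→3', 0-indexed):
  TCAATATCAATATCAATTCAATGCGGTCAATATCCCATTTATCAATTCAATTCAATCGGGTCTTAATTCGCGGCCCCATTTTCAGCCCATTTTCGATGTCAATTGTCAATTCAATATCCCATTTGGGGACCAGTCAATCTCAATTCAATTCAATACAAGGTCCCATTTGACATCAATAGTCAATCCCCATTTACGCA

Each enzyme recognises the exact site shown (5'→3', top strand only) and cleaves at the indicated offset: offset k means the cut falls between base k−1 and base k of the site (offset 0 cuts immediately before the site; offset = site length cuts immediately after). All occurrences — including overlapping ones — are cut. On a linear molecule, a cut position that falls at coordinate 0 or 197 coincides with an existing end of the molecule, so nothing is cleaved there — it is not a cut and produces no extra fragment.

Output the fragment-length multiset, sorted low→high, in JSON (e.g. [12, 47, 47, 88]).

[1,4,5,5,5,5,5,5,6,6,6,7,7,7,7,9,9,10,11,11,11,12,16,27]

Site scan:
  MvoV (CCCATTT, off=5): starts [33, 74, 85, 117, 161, 185] → cuts [38, 79, 90, 122, 166, 190]
  CdoV (TCAAT, off=1): starts [0, 6, 12, 17, 26, 41, 46, 51, 98, 105, 110, 133, 139, 144, 149, 172, 179] → cuts [1, 7, 13, 18, 27, 42, 47, 52, 99, 106, 111, 134, 140, 145, 150, 173, 180]

Pooled cuts: [1, 7, 13, 18, 27, 38, 42, 47, 52, 79, 90, 99, 106, 111, 122, 134, 140, 145, 150, 166, 173, 180, 190]

Fragment lengths:
  [0,1): 1 bp
  [1,7): 6 bp
  [7,13): 6 bp
  [13,18): 5 bp
  [18,27): 9 bp
  [27,38): 11 bp
  [38,42): 4 bp
  [42,47): 5 bp
  [47,52): 5 bp
  [52,79): 27 bp
  [79,90): 11 bp
  [90,99): 9 bp
  [99,106): 7 bp
  [106,111): 5 bp
  [111,122): 11 bp
  [122,134): 12 bp
  [134,140): 6 bp
  [140,145): 5 bp
  [145,150): 5 bp
  [150,166): 16 bp
  [166,173): 7 bp
  [173,180): 7 bp
  [180,190): 10 bp
  [190,197): 7 bp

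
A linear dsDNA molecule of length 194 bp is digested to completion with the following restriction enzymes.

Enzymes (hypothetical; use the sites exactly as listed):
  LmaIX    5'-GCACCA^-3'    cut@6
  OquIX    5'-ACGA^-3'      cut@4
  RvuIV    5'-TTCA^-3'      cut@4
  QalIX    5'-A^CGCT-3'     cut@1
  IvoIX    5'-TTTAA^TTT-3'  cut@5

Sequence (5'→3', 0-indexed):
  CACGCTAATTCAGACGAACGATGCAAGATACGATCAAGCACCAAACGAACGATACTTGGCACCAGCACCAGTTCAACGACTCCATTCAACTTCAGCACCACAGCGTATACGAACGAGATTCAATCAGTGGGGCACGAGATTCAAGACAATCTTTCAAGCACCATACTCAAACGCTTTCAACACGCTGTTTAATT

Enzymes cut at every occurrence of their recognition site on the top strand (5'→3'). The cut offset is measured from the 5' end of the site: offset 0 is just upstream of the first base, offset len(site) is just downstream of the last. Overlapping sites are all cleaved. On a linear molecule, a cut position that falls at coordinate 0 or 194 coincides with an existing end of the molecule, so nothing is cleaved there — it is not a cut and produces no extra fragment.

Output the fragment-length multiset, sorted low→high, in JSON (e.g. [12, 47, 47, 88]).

Per-enzyme occurrences:
  LmaIX (GCACCA, off=6): starts [37, 58, 64, 94, 157] → cuts [43, 64, 70, 100, 163]
  OquIX (ACGA, off=4): starts [13, 17, 29, 44, 48, 75, 108, 112, 133] → cuts [17, 21, 33, 48, 52, 79, 112, 116, 137]
  RvuIV (TTCA, off=4): starts [8, 71, 84, 90, 118, 139, 152, 175] → cuts [12, 75, 88, 94, 122, 143, 156, 179]
  QalIX (ACGCT, off=1): starts [1, 170, 181] → cuts [2, 171, 182]
  IvoIX (TTTAATTT, off=5): no sites

Pooled cuts: [2, 12, 17, 21, 33, 43, 48, 52, 64, 70, 75, 79, 88, 94, 100, 112, 116, 122, 137, 143, 156, 163, 171, 179, 182]

Fragment lengths:
  [0,2): 2 bp
  [2,12): 10 bp
  [12,17): 5 bp
  [17,21): 4 bp
  [21,33): 12 bp
  [33,43): 10 bp
  [43,48): 5 bp
  [48,52): 4 bp
  [52,64): 12 bp
  [64,70): 6 bp
  [70,75): 5 bp
  [75,79): 4 bp
  [79,88): 9 bp
  [88,94): 6 bp
  [94,100): 6 bp
  [100,112): 12 bp
  [112,116): 4 bp
  [116,122): 6 bp
  [122,137): 15 bp
  [137,143): 6 bp
  [143,156): 13 bp
  [156,163): 7 bp
  [163,171): 8 bp
  [171,179): 8 bp
  [179,182): 3 bp
  [182,194): 12 bp

[2,3,4,4,4,4,5,5,5,6,6,6,6,6,7,8,8,9,10,10,12,12,12,12,13,15]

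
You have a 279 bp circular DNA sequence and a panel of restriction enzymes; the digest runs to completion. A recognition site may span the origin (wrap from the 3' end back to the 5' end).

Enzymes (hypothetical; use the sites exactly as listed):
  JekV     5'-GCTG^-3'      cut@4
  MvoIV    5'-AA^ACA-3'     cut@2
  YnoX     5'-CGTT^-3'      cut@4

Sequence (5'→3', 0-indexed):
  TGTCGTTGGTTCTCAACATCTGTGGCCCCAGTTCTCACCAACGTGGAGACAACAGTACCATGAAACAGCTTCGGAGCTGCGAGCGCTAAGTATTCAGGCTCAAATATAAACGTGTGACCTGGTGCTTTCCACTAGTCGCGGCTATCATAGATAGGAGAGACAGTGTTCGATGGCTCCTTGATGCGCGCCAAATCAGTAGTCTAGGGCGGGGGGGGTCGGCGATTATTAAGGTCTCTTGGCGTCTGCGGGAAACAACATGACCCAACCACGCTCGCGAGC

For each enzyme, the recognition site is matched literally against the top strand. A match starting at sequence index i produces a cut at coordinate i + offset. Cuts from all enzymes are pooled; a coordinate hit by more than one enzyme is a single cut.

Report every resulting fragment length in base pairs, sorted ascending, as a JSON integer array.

Scan for sites:
  JekV (GCTG, off=4): starts [75, 277] → cuts [2, 79]
  MvoIV (AAACA, off=2): starts [62, 249] → cuts [64, 251]
  YnoX (CGTT, off=4): starts [3] → cuts [7]

All cut coordinates (distinct, sorted): [2, 7, 64, 79, 251]

Fragments:
  2→7: 5 bp
  7→64: 57 bp
  64→79: 15 bp
  79→251: 172 bp
  251→2 (wrap): 279-251+2 = 30 bp

[5,15,30,57,172]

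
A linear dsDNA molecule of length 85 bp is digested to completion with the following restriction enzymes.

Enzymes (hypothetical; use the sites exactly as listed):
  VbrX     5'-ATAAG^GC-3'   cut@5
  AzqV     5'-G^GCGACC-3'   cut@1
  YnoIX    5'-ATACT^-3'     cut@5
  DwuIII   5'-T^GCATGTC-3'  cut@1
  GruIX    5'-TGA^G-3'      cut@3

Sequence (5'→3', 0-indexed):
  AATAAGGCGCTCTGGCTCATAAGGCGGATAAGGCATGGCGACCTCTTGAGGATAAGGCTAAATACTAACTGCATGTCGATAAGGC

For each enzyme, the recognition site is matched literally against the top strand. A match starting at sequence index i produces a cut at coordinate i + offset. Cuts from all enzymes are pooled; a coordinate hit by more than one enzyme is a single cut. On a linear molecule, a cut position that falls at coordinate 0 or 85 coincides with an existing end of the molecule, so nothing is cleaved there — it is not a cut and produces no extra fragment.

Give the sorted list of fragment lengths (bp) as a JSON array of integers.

Scan for sites:
  VbrX (ATAAGGC, off=5): starts [1, 18, 27, 51, 78] → cuts [6, 23, 32, 56, 83]
  AzqV (GGCGACC, off=1): starts [36] → cuts [37]
  YnoIX (ATACT, off=5): starts [61] → cuts [66]
  DwuIII (TGCATGTC, off=1): starts [69] → cuts [70]
  GruIX (TGAG, off=3): starts [46] → cuts [49]

Pooled cuts: [6, 23, 32, 37, 49, 56, 66, 70, 83]

Fragments:
  [0,6): 6 bp
  [6,23): 17 bp
  [23,32): 9 bp
  [32,37): 5 bp
  [37,49): 12 bp
  [49,56): 7 bp
  [56,66): 10 bp
  [66,70): 4 bp
  [70,83): 13 bp
  [83,85): 2 bp

[2,4,5,6,7,9,10,12,13,17]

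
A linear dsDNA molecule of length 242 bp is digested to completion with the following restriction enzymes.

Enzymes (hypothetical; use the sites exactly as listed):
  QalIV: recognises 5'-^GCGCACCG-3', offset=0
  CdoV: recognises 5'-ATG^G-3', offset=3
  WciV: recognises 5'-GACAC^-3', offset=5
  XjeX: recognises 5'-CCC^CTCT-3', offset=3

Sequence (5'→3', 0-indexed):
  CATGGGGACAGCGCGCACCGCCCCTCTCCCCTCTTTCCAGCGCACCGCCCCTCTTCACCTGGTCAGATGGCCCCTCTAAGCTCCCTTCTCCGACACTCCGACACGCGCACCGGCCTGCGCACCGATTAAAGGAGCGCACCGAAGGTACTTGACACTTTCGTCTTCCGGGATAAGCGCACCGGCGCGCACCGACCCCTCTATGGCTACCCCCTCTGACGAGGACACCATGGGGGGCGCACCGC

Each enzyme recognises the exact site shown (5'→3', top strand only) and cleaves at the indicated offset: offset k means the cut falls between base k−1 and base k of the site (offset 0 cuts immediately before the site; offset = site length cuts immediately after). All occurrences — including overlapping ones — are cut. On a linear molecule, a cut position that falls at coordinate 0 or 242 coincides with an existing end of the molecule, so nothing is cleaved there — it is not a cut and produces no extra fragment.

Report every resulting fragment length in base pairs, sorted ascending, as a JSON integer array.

Scan for sites:
  QalIV GCGCACCG/0: at [12, 39, 104, 116, 133, 173, 183, 233] ⇒ [12, 39, 104, 116, 133, 173, 183, 233]
  CdoV ATGG/3: at [1, 66, 199, 226] ⇒ [4, 69, 202, 229]
  WciV GACAC/5: at [91, 99, 150, 220] ⇒ [96, 104, 155, 225]
  XjeX CCCCTCT/3: at [20, 27, 47, 70, 192, 207] ⇒ [23, 30, 50, 73, 195, 210]

Pooled cuts: [4, 12, 23, 30, 39, 50, 69, 73, 96, 104, 116, 133, 155, 173, 183, 195, 202, 210, 225, 229, 233]

Fragments:
  [0,4): 4 bp
  [4,12): 8 bp
  [12,23): 11 bp
  [23,30): 7 bp
  [30,39): 9 bp
  [39,50): 11 bp
  [50,69): 19 bp
  [69,73): 4 bp
  [73,96): 23 bp
  [96,104): 8 bp
  [104,116): 12 bp
  [116,133): 17 bp
  [133,155): 22 bp
  [155,173): 18 bp
  [173,183): 10 bp
  [183,195): 12 bp
  [195,202): 7 bp
  [202,210): 8 bp
  [210,225): 15 bp
  [225,229): 4 bp
  [229,233): 4 bp
  [233,242): 9 bp

[4,4,4,4,7,7,8,8,8,9,9,10,11,11,12,12,15,17,18,19,22,23]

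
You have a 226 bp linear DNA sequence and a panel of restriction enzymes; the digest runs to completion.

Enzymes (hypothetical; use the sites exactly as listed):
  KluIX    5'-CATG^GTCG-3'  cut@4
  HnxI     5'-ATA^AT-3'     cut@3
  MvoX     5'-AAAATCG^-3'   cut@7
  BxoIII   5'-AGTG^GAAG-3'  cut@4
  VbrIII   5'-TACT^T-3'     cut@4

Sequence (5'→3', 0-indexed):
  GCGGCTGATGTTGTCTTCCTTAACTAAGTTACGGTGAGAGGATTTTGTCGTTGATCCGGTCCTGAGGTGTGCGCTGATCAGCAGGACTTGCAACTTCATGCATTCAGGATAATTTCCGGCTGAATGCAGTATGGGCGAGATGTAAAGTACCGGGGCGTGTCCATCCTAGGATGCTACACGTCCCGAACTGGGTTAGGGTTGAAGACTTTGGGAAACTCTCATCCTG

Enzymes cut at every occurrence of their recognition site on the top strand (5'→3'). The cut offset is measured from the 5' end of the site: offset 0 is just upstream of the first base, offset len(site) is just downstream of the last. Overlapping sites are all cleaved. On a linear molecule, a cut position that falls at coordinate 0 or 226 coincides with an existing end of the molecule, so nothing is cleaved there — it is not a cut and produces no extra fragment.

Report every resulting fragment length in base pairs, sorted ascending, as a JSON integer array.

[111,115]

Per-enzyme occurrences:
  KluIX (CATGGTCG, off=4): no sites
  HnxI ATAAT/3: at [108] ⇒ [111]
  MvoX (AAAATCG, off=7): no sites
  BxoIII (AGTGGAAG, off=4): no sites
  VbrIII (TACTT, off=4): no sites

Pooled cuts: [111]

Fragment lengths:
  [0,111): 111 bp
  [111,226): 115 bp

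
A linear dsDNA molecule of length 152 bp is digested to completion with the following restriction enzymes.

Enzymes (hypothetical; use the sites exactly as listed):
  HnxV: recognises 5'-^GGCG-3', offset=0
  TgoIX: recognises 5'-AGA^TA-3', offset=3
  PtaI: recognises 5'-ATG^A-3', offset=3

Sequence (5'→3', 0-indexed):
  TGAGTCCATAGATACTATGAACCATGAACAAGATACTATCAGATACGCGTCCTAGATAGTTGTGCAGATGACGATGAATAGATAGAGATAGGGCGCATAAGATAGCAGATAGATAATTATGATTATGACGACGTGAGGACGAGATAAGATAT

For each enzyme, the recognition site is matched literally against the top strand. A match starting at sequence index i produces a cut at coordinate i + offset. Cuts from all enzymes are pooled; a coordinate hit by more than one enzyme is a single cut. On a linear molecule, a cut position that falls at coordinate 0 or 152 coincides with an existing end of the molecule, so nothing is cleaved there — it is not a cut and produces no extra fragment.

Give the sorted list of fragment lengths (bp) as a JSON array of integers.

Site scan:
  HnxV (GGCG, off=0): starts [91] → cuts [91]
  TgoIX (AGATA, off=3): starts [9, 30, 40, 53, 79, 85, 99, 106, 110, 141, 146] → cuts [12, 33, 43, 56, 82, 88, 102, 109, 113, 144, 149]
  PtaI (ATGA, off=3): starts [16, 23, 67, 73, 118, 124] → cuts [19, 26, 70, 76, 121, 127]

Pooled cuts: [12, 19, 26, 33, 43, 56, 70, 76, 82, 88, 91, 102, 109, 113, 121, 127, 144, 149]

Fragments:
  [0,12): 12 bp
  [12,19): 7 bp
  [19,26): 7 bp
  [26,33): 7 bp
  [33,43): 10 bp
  [43,56): 13 bp
  [56,70): 14 bp
  [70,76): 6 bp
  [76,82): 6 bp
  [82,88): 6 bp
  [88,91): 3 bp
  [91,102): 11 bp
  [102,109): 7 bp
  [109,113): 4 bp
  [113,121): 8 bp
  [121,127): 6 bp
  [127,144): 17 bp
  [144,149): 5 bp
  [149,152): 3 bp

[3,3,4,5,6,6,6,6,7,7,7,7,8,10,11,12,13,14,17]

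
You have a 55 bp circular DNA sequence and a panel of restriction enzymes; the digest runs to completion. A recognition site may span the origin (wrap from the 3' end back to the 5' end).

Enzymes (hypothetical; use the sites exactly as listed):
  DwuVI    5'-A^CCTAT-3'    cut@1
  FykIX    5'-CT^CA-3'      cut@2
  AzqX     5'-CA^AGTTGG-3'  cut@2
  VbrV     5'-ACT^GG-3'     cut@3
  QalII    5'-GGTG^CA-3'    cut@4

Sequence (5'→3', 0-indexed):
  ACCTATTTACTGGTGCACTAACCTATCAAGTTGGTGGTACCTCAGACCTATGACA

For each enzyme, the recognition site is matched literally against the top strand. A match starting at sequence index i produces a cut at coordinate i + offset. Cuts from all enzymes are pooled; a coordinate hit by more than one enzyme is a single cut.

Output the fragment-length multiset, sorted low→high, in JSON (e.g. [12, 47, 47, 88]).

[4,4,6,7,10,10,14]

Site scan:
  DwuVI (ACCTAT, off=1): starts [0, 20, 45] → cuts [1, 21, 46]
  FykIX (CTCA, off=2): starts [40] → cuts [42]
  AzqX (CAAGTTGG, off=2): starts [26] → cuts [28]
  VbrV (ACTGG, off=3): starts [8] → cuts [11]
  QalII (GGTGCA, off=4): starts [11] → cuts [15]

All cut coordinates (distinct, sorted): [1, 11, 15, 21, 28, 42, 46]

Fragment lengths:
  1→11: 10 bp
  11→15: 4 bp
  15→21: 6 bp
  21→28: 7 bp
  28→42: 14 bp
  42→46: 4 bp
  46→1 (wrap): 55-46+1 = 10 bp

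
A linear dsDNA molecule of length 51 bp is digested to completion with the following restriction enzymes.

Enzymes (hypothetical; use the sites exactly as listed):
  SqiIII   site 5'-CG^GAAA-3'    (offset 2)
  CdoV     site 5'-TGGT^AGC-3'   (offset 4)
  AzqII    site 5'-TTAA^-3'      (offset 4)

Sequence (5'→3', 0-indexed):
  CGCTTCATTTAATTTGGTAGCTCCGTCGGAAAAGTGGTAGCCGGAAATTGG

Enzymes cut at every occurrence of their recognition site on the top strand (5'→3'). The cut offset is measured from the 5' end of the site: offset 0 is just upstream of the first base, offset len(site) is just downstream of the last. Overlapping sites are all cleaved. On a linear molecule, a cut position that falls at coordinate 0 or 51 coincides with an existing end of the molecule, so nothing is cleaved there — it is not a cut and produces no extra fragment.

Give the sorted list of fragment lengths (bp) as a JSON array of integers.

Scan for sites:
  SqiIII (CGGAAA, off=2): starts [26, 41] → cuts [28, 43]
  CdoV (TGGTAGC, off=4): starts [14, 34] → cuts [18, 38]
  AzqII (TTAA, off=4): starts [8] → cuts [12]

All cut coordinates (distinct, sorted): [12, 18, 28, 38, 43]

Fragment lengths:
  [0,12): 12 bp
  [12,18): 6 bp
  [18,28): 10 bp
  [28,38): 10 bp
  [38,43): 5 bp
  [43,51): 8 bp

[5,6,8,10,10,12]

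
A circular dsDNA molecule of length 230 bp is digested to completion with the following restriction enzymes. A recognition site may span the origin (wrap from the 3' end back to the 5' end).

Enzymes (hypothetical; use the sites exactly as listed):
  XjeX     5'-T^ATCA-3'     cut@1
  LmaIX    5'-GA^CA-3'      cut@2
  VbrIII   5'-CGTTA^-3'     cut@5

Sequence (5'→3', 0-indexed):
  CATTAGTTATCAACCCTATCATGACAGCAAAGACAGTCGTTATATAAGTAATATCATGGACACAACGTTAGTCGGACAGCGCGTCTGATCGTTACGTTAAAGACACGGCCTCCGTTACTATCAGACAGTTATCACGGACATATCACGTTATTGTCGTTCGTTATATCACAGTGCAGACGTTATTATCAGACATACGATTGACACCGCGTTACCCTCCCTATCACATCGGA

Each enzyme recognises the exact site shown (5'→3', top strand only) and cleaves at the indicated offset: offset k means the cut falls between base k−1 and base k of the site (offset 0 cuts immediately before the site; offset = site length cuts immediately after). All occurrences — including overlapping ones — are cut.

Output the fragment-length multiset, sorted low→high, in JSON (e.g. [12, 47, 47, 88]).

[1,2,2,3,4,5,5,6,6,6,7,8,8,8,8,9,9,9,9,10,10,10,11,11,13,14,18,18]

Per-enzyme occurrences:
  XjeX TATCA/1: at [7, 16, 51, 118, 129, 140, 163, 183, 218] ⇒ [8, 17, 52, 119, 130, 141, 164, 184, 219]
  LmaIX GACA/2: at [22, 31, 58, 74, 101, 123, 136, 188, 199, 228] ⇒ [0, 24, 33, 60, 76, 103, 125, 138, 190, 201]
  VbrIII CGTTA/5: at [37, 65, 89, 94, 112, 145, 158, 177, 206] ⇒ [42, 70, 94, 99, 117, 150, 163, 182, 211]

All cut coordinates (distinct, sorted): [0, 8, 17, 24, 33, 42, 52, 60, 70, 76, 94, 99, 103, 117, 119, 125, 130, 138, 141, 150, 163, 164, 182, 184, 190, 201, 211, 219]

Fragment lengths:
  0→8: 8 bp
  8→17: 9 bp
  17→24: 7 bp
  24→33: 9 bp
  33→42: 9 bp
  42→52: 10 bp
  52→60: 8 bp
  60→70: 10 bp
  70→76: 6 bp
  76→94: 18 bp
  94→99: 5 bp
  99→103: 4 bp
  103→117: 14 bp
  117→119: 2 bp
  119→125: 6 bp
  125→130: 5 bp
  130→138: 8 bp
  138→141: 3 bp
  141→150: 9 bp
  150→163: 13 bp
  163→164: 1 bp
  164→182: 18 bp
  182→184: 2 bp
  184→190: 6 bp
  190→201: 11 bp
  201→211: 10 bp
  211→219: 8 bp
  219→0 (wrap): 230-219+0 = 11 bp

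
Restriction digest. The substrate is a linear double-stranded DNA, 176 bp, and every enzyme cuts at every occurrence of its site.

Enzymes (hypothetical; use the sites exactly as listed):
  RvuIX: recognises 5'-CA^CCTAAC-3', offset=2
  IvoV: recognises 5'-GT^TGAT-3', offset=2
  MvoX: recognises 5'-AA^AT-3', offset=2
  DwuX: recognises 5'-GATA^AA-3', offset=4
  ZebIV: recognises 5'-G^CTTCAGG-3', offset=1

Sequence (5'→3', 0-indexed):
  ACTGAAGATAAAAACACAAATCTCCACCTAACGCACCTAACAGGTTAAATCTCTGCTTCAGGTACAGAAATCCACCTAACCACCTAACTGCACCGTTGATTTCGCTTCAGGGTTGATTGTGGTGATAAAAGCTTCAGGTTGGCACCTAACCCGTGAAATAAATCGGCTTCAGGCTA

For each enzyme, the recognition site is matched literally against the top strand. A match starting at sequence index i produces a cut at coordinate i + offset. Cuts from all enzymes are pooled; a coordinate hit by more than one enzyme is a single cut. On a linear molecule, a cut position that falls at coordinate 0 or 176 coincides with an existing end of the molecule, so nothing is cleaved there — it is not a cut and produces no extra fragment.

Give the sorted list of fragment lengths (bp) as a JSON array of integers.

[4,4,5,5,7,7,8,8,9,9,9,10,10,13,13,13,14,14,14]

Scan for sites:
  RvuIX (CACCTAAC, off=2): starts [24, 33, 72, 80, 142] → cuts [26, 35, 74, 82, 144]
  IvoV (GTTGAT, off=2): starts [94, 111] → cuts [96, 113]
  MvoX (AAAT, off=2): starts [17, 46, 67, 155, 159] → cuts [19, 48, 69, 157, 161]
  DwuX (GATAAA, off=4): starts [6, 123] → cuts [10, 127]
  ZebIV (GCTTCAGG, off=1): starts [54, 103, 130, 165] → cuts [55, 104, 131, 166]

All cut coordinates (distinct, sorted): [10, 19, 26, 35, 48, 55, 69, 74, 82, 96, 104, 113, 127, 131, 144, 157, 161, 166]

Fragment lengths:
  [0,10): 10 bp
  [10,19): 9 bp
  [19,26): 7 bp
  [26,35): 9 bp
  [35,48): 13 bp
  [48,55): 7 bp
  [55,69): 14 bp
  [69,74): 5 bp
  [74,82): 8 bp
  [82,96): 14 bp
  [96,104): 8 bp
  [104,113): 9 bp
  [113,127): 14 bp
  [127,131): 4 bp
  [131,144): 13 bp
  [144,157): 13 bp
  [157,161): 4 bp
  [161,166): 5 bp
  [166,176): 10 bp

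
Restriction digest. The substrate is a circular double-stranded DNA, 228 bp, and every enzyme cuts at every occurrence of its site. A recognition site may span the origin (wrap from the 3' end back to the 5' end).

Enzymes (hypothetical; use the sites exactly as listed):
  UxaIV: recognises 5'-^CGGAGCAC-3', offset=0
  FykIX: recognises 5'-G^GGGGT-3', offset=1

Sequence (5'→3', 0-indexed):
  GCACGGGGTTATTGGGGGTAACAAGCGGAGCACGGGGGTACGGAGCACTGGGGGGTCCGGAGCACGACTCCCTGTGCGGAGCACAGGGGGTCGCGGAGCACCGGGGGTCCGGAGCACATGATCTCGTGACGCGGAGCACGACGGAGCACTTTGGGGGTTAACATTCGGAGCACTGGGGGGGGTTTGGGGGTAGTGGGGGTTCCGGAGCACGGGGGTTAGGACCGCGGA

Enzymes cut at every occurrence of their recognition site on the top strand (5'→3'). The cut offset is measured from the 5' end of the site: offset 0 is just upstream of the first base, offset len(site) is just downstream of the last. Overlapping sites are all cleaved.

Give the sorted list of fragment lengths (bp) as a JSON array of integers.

[6,6,6,7,7,8,9,9,9,10,10,10,11,11,12,12,13,13,18,19,22]

Scan for sites:
  UxaIV CGGAGCAC/0: at [25, 40, 57, 76, 93, 109, 131, 141, 165, 202, 224] ⇒ [25, 40, 57, 76, 93, 109, 131, 141, 165, 202, 224]
  FykIX GGGGGT/1: at [13, 33, 50, 85, 102, 152, 177, 185, 194, 210] ⇒ [14, 34, 51, 86, 103, 153, 178, 186, 195, 211]

All cut coordinates (distinct, sorted): [14, 25, 34, 40, 51, 57, 76, 86, 93, 103, 109, 131, 141, 153, 165, 178, 186, 195, 202, 211, 224]

Fragment lengths:
  14→25: 11 bp
  25→34: 9 bp
  34→40: 6 bp
  40→51: 11 bp
  51→57: 6 bp
  57→76: 19 bp
  76→86: 10 bp
  86→93: 7 bp
  93→103: 10 bp
  103→109: 6 bp
  109→131: 22 bp
  131→141: 10 bp
  141→153: 12 bp
  153→165: 12 bp
  165→178: 13 bp
  178→186: 8 bp
  186→195: 9 bp
  195→202: 7 bp
  202→211: 9 bp
  211→224: 13 bp
  224→14 (wrap): 228-224+14 = 18 bp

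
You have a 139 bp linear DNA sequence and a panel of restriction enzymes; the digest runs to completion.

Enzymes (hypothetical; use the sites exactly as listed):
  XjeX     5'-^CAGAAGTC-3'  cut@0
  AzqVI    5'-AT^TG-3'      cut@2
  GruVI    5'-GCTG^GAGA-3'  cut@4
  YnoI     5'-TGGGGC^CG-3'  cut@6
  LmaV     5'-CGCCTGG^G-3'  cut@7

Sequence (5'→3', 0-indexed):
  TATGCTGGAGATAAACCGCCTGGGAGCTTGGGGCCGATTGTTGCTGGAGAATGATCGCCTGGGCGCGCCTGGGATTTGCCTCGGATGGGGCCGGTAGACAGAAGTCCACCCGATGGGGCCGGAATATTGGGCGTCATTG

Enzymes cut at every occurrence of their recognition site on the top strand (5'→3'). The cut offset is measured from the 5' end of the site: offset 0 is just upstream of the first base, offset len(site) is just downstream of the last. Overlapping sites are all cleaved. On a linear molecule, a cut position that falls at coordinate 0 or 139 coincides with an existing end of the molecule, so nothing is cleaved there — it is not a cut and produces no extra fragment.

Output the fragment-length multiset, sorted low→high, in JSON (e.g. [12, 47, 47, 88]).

[2,4,7,7,8,8,10,10,11,16,16,19,21]

Scan for sites:
  XjeX CAGAAGTC/0: at [98] ⇒ [98]
  AzqVI ATTG/2: at [36, 125, 135] ⇒ [38, 127, 137]
  GruVI GCTGGAGA/4: at [3, 42] ⇒ [7, 46]
  YnoI TGGGGCCG/6: at [28, 85, 113] ⇒ [34, 91, 119]
  LmaV CGCCTGGG/7: at [16, 55, 65] ⇒ [23, 62, 72]

All cut coordinates (distinct, sorted): [7, 23, 34, 38, 46, 62, 72, 91, 98, 119, 127, 137]

Fragment lengths:
  [0,7): 7 bp
  [7,23): 16 bp
  [23,34): 11 bp
  [34,38): 4 bp
  [38,46): 8 bp
  [46,62): 16 bp
  [62,72): 10 bp
  [72,91): 19 bp
  [91,98): 7 bp
  [98,119): 21 bp
  [119,127): 8 bp
  [127,137): 10 bp
  [137,139): 2 bp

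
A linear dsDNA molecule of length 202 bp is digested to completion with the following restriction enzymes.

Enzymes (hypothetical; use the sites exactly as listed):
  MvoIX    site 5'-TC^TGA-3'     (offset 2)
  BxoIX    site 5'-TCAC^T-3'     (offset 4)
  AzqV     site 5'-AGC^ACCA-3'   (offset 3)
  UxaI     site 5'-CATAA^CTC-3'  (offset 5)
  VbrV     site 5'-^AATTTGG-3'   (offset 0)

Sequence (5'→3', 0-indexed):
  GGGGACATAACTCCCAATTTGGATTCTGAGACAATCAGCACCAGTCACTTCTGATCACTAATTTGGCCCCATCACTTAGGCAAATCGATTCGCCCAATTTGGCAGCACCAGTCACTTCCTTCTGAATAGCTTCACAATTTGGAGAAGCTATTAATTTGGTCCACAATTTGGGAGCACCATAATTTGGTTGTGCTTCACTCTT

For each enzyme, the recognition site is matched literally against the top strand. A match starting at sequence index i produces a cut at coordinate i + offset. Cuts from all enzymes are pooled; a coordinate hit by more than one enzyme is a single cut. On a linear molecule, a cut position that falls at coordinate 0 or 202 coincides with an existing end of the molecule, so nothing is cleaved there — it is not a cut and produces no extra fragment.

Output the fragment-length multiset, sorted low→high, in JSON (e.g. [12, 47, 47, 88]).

Scan for sites:
  MvoIX TCTGA/2: at [24, 49, 120] ⇒ [26, 51, 122]
  BxoIX TCACT/4: at [44, 54, 71, 111, 194] ⇒ [48, 58, 75, 115, 198]
  AzqV AGCACCA/3: at [36, 103, 172] ⇒ [39, 106, 175]
  UxaI CATAACTC/5: at [5] ⇒ [10]
  VbrV AATTTGG/0: at [15, 59, 95, 135, 152, 164, 180] ⇒ [15, 59, 95, 135, 152, 164, 180]

All cut coordinates (distinct, sorted): [10, 15, 26, 39, 48, 51, 58, 59, 75, 95, 106, 115, 122, 135, 152, 164, 175, 180, 198]

Fragments:
  [0,10): 10 bp
  [10,15): 5 bp
  [15,26): 11 bp
  [26,39): 13 bp
  [39,48): 9 bp
  [48,51): 3 bp
  [51,58): 7 bp
  [58,59): 1 bp
  [59,75): 16 bp
  [75,95): 20 bp
  [95,106): 11 bp
  [106,115): 9 bp
  [115,122): 7 bp
  [122,135): 13 bp
  [135,152): 17 bp
  [152,164): 12 bp
  [164,175): 11 bp
  [175,180): 5 bp
  [180,198): 18 bp
  [198,202): 4 bp

[1,3,4,5,5,7,7,9,9,10,11,11,11,12,13,13,16,17,18,20]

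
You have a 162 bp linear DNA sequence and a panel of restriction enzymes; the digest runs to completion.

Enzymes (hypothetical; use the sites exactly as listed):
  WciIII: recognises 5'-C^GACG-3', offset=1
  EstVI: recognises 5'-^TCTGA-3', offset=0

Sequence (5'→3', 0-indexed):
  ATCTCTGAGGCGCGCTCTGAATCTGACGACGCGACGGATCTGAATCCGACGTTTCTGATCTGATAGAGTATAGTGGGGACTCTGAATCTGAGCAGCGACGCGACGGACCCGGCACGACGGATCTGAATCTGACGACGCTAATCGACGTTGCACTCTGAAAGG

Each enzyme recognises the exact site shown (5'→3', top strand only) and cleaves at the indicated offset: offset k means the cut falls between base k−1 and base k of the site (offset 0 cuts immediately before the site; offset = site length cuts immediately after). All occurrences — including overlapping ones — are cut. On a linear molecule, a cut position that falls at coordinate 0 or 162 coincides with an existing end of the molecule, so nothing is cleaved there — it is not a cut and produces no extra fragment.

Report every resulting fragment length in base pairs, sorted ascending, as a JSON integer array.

[3,5,5,5,6,6,6,6,6,6,6,6,9,9,10,10,10,12,14,22]

Per-enzyme occurrences:
  WciIII (CGACG, off=1): starts [26, 31, 46, 95, 100, 114, 132, 142] → cuts [27, 32, 47, 96, 101, 115, 133, 143]
  EstVI (TCTGA, off=0): starts [3, 15, 21, 38, 53, 58, 80, 86, 121, 127, 153] → cuts [3, 15, 21, 38, 53, 58, 80, 86, 121, 127, 153]

All cut coordinates (distinct, sorted): [3, 15, 21, 27, 32, 38, 47, 53, 58, 80, 86, 96, 101, 115, 121, 127, 133, 143, 153]

Fragment lengths:
  [0,3): 3 bp
  [3,15): 12 bp
  [15,21): 6 bp
  [21,27): 6 bp
  [27,32): 5 bp
  [32,38): 6 bp
  [38,47): 9 bp
  [47,53): 6 bp
  [53,58): 5 bp
  [58,80): 22 bp
  [80,86): 6 bp
  [86,96): 10 bp
  [96,101): 5 bp
  [101,115): 14 bp
  [115,121): 6 bp
  [121,127): 6 bp
  [127,133): 6 bp
  [133,143): 10 bp
  [143,153): 10 bp
  [153,162): 9 bp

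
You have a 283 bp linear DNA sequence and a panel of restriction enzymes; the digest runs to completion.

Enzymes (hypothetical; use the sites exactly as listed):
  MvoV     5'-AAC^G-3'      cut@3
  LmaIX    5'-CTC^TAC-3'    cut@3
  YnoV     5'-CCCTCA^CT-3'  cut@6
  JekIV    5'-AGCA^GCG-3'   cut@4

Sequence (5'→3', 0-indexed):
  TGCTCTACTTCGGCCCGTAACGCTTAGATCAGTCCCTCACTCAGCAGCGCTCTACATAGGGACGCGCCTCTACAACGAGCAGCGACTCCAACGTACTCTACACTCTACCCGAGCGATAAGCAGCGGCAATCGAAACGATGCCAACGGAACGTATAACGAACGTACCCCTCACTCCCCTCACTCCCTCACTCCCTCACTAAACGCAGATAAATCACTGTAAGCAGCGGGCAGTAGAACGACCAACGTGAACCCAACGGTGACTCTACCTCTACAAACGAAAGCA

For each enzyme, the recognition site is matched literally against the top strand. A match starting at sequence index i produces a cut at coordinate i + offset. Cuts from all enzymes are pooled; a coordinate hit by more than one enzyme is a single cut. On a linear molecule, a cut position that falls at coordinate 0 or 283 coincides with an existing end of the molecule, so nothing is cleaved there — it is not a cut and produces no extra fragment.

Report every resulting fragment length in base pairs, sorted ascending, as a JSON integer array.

[4,5,5,5,6,6,6,6,6,7,7,7,7,7,7,8,8,8,9,9,10,11,11,14,14,16,17,18,18,21]

Per-enzyme occurrences:
  MvoV AACG/3: at [18, 73, 89, 133, 142, 147, 154, 158, 199, 234, 241, 252, 273] ⇒ [21, 76, 92, 136, 145, 150, 157, 161, 202, 237, 244, 255, 276]
  LmaIX CTCTAC/3: at [2, 49, 67, 95, 102, 260, 266] ⇒ [5, 52, 70, 98, 105, 263, 269]
  YnoV CCCTCACT/6: at [33, 165, 174, 182, 190] ⇒ [39, 171, 180, 188, 196]
  JekIV AGCAGCG/4: at [42, 77, 118, 219] ⇒ [46, 81, 122, 223]

Pooled cuts: [5, 21, 39, 46, 52, 70, 76, 81, 92, 98, 105, 122, 136, 145, 150, 157, 161, 171, 180, 188, 196, 202, 223, 237, 244, 255, 263, 269, 276]

Fragment lengths:
  [0,5): 5 bp
  [5,21): 16 bp
  [21,39): 18 bp
  [39,46): 7 bp
  [46,52): 6 bp
  [52,70): 18 bp
  [70,76): 6 bp
  [76,81): 5 bp
  [81,92): 11 bp
  [92,98): 6 bp
  [98,105): 7 bp
  [105,122): 17 bp
  [122,136): 14 bp
  [136,145): 9 bp
  [145,150): 5 bp
  [150,157): 7 bp
  [157,161): 4 bp
  [161,171): 10 bp
  [171,180): 9 bp
  [180,188): 8 bp
  [188,196): 8 bp
  [196,202): 6 bp
  [202,223): 21 bp
  [223,237): 14 bp
  [237,244): 7 bp
  [244,255): 11 bp
  [255,263): 8 bp
  [263,269): 6 bp
  [269,276): 7 bp
  [276,283): 7 bp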